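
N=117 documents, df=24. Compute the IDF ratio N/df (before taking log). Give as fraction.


IDF ratio = N / df
= 117 / 24
= 39/8

39/8


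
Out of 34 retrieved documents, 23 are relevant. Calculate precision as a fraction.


Precision = relevant_retrieved / total_retrieved
= 23 / 34
= 23 / (23 + 11)
= 23/34

23/34


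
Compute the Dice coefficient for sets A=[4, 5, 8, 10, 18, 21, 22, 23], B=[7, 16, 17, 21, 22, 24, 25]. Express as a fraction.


A intersect B = [21, 22]
|A intersect B| = 2
|A| = 8, |B| = 7
Dice = 2*2 / (8+7)
= 4 / 15 = 4/15

4/15


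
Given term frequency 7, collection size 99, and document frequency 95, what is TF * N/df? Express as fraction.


TF * (N/df)
= 7 * (99/95)
= 7 * 99/95
= 693/95

693/95


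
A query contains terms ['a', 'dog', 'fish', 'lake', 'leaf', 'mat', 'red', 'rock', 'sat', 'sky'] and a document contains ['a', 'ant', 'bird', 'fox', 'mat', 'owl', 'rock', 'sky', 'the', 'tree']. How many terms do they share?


Query terms: ['a', 'dog', 'fish', 'lake', 'leaf', 'mat', 'red', 'rock', 'sat', 'sky']
Document terms: ['a', 'ant', 'bird', 'fox', 'mat', 'owl', 'rock', 'sky', 'the', 'tree']
Common terms: ['a', 'mat', 'rock', 'sky']
Overlap count = 4

4


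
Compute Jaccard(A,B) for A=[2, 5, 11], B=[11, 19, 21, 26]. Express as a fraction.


A intersect B = [11]
|A intersect B| = 1
A union B = [2, 5, 11, 19, 21, 26]
|A union B| = 6
Jaccard = 1/6 = 1/6

1/6


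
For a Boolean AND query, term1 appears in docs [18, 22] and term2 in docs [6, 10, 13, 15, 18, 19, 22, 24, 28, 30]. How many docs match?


Boolean AND: find intersection of posting lists
term1 docs: [18, 22]
term2 docs: [6, 10, 13, 15, 18, 19, 22, 24, 28, 30]
Intersection: [18, 22]
|intersection| = 2

2


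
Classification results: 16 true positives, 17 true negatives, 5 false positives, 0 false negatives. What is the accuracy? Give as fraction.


Accuracy = (TP + TN) / (TP + TN + FP + FN)
TP + TN = 16 + 17 = 33
Total = 16 + 17 + 5 + 0 = 38
Accuracy = 33 / 38 = 33/38

33/38


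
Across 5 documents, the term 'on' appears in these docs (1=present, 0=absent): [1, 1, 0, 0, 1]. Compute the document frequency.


Checking each document for 'on':
Doc 1: present
Doc 2: present
Doc 3: absent
Doc 4: absent
Doc 5: present
df = sum of presences = 1 + 1 + 0 + 0 + 1 = 3

3


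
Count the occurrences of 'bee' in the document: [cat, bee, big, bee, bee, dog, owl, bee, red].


Document has 9 words
Scanning for 'bee':
Found at positions: [1, 3, 4, 7]
Count = 4

4


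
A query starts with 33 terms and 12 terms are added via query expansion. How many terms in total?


Original terms: 33
Expansion terms: 12
Total = 33 + 12 = 45

45


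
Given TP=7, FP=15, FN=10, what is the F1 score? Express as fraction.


F1 = 2 * P * R / (P + R)
P = TP/(TP+FP) = 7/22 = 7/22
R = TP/(TP+FN) = 7/17 = 7/17
2 * P * R = 2 * 7/22 * 7/17 = 49/187
P + R = 7/22 + 7/17 = 273/374
F1 = 49/187 / 273/374 = 14/39

14/39


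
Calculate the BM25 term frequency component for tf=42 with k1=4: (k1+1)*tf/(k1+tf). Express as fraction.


BM25 TF component = (k1+1)*tf / (k1+tf)
k1 = 4, tf = 42
Numerator = (4+1)*42 = 210
Denominator = 4 + 42 = 46
= 210/46 = 105/23

105/23


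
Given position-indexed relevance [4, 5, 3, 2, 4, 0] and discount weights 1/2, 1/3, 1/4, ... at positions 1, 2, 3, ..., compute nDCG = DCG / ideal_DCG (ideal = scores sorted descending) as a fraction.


Position discount weights w_i = 1/(i+1) for i=1..6:
Weights = [1/2, 1/3, 1/4, 1/5, 1/6, 1/7]
Actual relevance: [4, 5, 3, 2, 4, 0]
DCG = 4/2 + 5/3 + 3/4 + 2/5 + 4/6 + 0/7 = 329/60
Ideal relevance (sorted desc): [5, 4, 4, 3, 2, 0]
Ideal DCG = 5/2 + 4/3 + 4/4 + 3/5 + 2/6 + 0/7 = 173/30
nDCG = DCG / ideal_DCG = 329/60 / 173/30 = 329/346

329/346


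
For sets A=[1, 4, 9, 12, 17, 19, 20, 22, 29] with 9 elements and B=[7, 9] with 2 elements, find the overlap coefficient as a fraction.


A intersect B = [9]
|A intersect B| = 1
min(|A|, |B|) = min(9, 2) = 2
Overlap = 1 / 2 = 1/2

1/2


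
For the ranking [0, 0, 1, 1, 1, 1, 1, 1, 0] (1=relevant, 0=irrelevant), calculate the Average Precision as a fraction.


Computing P@k for each relevant position:
Position 1: not relevant
Position 2: not relevant
Position 3: relevant, P@3 = 1/3 = 1/3
Position 4: relevant, P@4 = 2/4 = 1/2
Position 5: relevant, P@5 = 3/5 = 3/5
Position 6: relevant, P@6 = 4/6 = 2/3
Position 7: relevant, P@7 = 5/7 = 5/7
Position 8: relevant, P@8 = 6/8 = 3/4
Position 9: not relevant
Sum of P@k = 1/3 + 1/2 + 3/5 + 2/3 + 5/7 + 3/4 = 499/140
AP = 499/140 / 6 = 499/840

499/840


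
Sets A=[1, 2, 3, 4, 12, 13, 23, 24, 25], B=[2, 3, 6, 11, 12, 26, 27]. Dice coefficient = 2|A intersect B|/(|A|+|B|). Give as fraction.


A intersect B = [2, 3, 12]
|A intersect B| = 3
|A| = 9, |B| = 7
Dice = 2*3 / (9+7)
= 6 / 16 = 3/8

3/8


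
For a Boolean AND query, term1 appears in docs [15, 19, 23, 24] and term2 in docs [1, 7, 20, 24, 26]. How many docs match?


Boolean AND: find intersection of posting lists
term1 docs: [15, 19, 23, 24]
term2 docs: [1, 7, 20, 24, 26]
Intersection: [24]
|intersection| = 1

1


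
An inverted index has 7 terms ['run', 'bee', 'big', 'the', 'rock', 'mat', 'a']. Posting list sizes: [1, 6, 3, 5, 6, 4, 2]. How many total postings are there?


Summing posting list sizes:
'run': 1 postings
'bee': 6 postings
'big': 3 postings
'the': 5 postings
'rock': 6 postings
'mat': 4 postings
'a': 2 postings
Total = 1 + 6 + 3 + 5 + 6 + 4 + 2 = 27

27


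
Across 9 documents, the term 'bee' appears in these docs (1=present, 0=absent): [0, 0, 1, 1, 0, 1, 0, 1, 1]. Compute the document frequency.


Checking each document for 'bee':
Doc 1: absent
Doc 2: absent
Doc 3: present
Doc 4: present
Doc 5: absent
Doc 6: present
Doc 7: absent
Doc 8: present
Doc 9: present
df = sum of presences = 0 + 0 + 1 + 1 + 0 + 1 + 0 + 1 + 1 = 5

5


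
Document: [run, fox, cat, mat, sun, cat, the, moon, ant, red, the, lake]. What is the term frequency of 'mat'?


Document has 12 words
Scanning for 'mat':
Found at positions: [3]
Count = 1

1


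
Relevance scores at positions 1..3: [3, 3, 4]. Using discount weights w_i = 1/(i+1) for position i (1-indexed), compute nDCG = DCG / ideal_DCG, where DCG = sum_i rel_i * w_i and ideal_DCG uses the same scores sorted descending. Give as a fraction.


Position discount weights w_i = 1/(i+1) for i=1..3:
Weights = [1/2, 1/3, 1/4]
Actual relevance: [3, 3, 4]
DCG = 3/2 + 3/3 + 4/4 = 7/2
Ideal relevance (sorted desc): [4, 3, 3]
Ideal DCG = 4/2 + 3/3 + 3/4 = 15/4
nDCG = DCG / ideal_DCG = 7/2 / 15/4 = 14/15

14/15


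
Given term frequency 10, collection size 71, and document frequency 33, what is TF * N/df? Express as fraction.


TF * (N/df)
= 10 * (71/33)
= 10 * 71/33
= 710/33

710/33


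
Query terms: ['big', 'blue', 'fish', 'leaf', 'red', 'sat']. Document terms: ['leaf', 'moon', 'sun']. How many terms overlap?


Query terms: ['big', 'blue', 'fish', 'leaf', 'red', 'sat']
Document terms: ['leaf', 'moon', 'sun']
Common terms: ['leaf']
Overlap count = 1

1


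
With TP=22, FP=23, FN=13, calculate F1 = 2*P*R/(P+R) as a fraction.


F1 = 2 * P * R / (P + R)
P = TP/(TP+FP) = 22/45 = 22/45
R = TP/(TP+FN) = 22/35 = 22/35
2 * P * R = 2 * 22/45 * 22/35 = 968/1575
P + R = 22/45 + 22/35 = 352/315
F1 = 968/1575 / 352/315 = 11/20

11/20


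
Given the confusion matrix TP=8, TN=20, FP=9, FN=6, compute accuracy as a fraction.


Accuracy = (TP + TN) / (TP + TN + FP + FN)
TP + TN = 8 + 20 = 28
Total = 8 + 20 + 9 + 6 = 43
Accuracy = 28 / 43 = 28/43

28/43


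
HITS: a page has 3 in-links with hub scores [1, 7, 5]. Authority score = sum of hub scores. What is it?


Authority = sum of hub scores of in-linkers
In-link 1: hub score = 1
In-link 2: hub score = 7
In-link 3: hub score = 5
Authority = 1 + 7 + 5 = 13

13


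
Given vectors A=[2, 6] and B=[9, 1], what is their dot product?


Dot product = sum of element-wise products
A[0]*B[0] = 2*9 = 18
A[1]*B[1] = 6*1 = 6
Sum = 18 + 6 = 24

24


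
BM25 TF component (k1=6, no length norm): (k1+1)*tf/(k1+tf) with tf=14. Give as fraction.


BM25 TF component = (k1+1)*tf / (k1+tf)
k1 = 6, tf = 14
Numerator = (6+1)*14 = 98
Denominator = 6 + 14 = 20
= 98/20 = 49/10

49/10


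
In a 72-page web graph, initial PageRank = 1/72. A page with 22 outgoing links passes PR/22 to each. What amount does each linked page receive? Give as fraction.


Initial PR = 1/72 = 1/72
Outlinks = 22
Contribution per link = PR / outlinks
= 1/72 / 22
= 1/1584

1/1584


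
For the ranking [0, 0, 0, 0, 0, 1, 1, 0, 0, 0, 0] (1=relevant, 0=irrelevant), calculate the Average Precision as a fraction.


Computing P@k for each relevant position:
Position 1: not relevant
Position 2: not relevant
Position 3: not relevant
Position 4: not relevant
Position 5: not relevant
Position 6: relevant, P@6 = 1/6 = 1/6
Position 7: relevant, P@7 = 2/7 = 2/7
Position 8: not relevant
Position 9: not relevant
Position 10: not relevant
Position 11: not relevant
Sum of P@k = 1/6 + 2/7 = 19/42
AP = 19/42 / 2 = 19/84

19/84


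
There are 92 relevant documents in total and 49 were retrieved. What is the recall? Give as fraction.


Recall = retrieved_relevant / total_relevant
= 49 / 92
= 49 / (49 + 43)
= 49/92

49/92


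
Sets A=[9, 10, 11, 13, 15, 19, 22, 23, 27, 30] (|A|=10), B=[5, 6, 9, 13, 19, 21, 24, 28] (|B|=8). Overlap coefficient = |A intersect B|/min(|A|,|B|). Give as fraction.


A intersect B = [9, 13, 19]
|A intersect B| = 3
min(|A|, |B|) = min(10, 8) = 8
Overlap = 3 / 8 = 3/8

3/8


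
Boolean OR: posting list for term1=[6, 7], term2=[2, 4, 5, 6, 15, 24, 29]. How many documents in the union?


Boolean OR: find union of posting lists
term1 docs: [6, 7]
term2 docs: [2, 4, 5, 6, 15, 24, 29]
Union: [2, 4, 5, 6, 7, 15, 24, 29]
|union| = 8

8


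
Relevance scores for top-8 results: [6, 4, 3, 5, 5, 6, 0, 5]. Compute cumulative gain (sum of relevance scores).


Cumulative Gain = sum of relevance scores
Position 1: rel=6, running sum=6
Position 2: rel=4, running sum=10
Position 3: rel=3, running sum=13
Position 4: rel=5, running sum=18
Position 5: rel=5, running sum=23
Position 6: rel=6, running sum=29
Position 7: rel=0, running sum=29
Position 8: rel=5, running sum=34
CG = 34

34


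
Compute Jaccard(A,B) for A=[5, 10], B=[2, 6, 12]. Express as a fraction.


A intersect B = []
|A intersect B| = 0
A union B = [2, 5, 6, 10, 12]
|A union B| = 5
Jaccard = 0/5 = 0

0


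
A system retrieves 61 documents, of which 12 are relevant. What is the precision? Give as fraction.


Precision = relevant_retrieved / total_retrieved
= 12 / 61
= 12 / (12 + 49)
= 12/61

12/61


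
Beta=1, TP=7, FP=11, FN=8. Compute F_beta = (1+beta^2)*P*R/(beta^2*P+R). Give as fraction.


P = TP/(TP+FP) = 7/18 = 7/18
R = TP/(TP+FN) = 7/15 = 7/15
beta^2 = 1^2 = 1
(1 + beta^2) = 2
Numerator = (1+beta^2)*P*R = 49/135
Denominator = beta^2*P + R = 7/18 + 7/15 = 77/90
F_beta = 14/33

14/33


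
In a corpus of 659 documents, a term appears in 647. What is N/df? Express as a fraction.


IDF ratio = N / df
= 659 / 647
= 659/647

659/647


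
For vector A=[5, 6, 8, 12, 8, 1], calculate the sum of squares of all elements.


|A|^2 = sum of squared components
A[0]^2 = 5^2 = 25
A[1]^2 = 6^2 = 36
A[2]^2 = 8^2 = 64
A[3]^2 = 12^2 = 144
A[4]^2 = 8^2 = 64
A[5]^2 = 1^2 = 1
Sum = 25 + 36 + 64 + 144 + 64 + 1 = 334

334


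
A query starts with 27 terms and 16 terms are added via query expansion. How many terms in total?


Original terms: 27
Expansion terms: 16
Total = 27 + 16 = 43

43


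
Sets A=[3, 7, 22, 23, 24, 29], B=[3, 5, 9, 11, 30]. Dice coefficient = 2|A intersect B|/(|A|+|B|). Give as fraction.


A intersect B = [3]
|A intersect B| = 1
|A| = 6, |B| = 5
Dice = 2*1 / (6+5)
= 2 / 11 = 2/11

2/11


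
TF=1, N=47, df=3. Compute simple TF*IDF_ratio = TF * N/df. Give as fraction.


TF * (N/df)
= 1 * (47/3)
= 1 * 47/3
= 47/3

47/3


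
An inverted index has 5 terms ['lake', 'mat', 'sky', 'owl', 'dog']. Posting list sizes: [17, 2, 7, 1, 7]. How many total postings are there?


Summing posting list sizes:
'lake': 17 postings
'mat': 2 postings
'sky': 7 postings
'owl': 1 postings
'dog': 7 postings
Total = 17 + 2 + 7 + 1 + 7 = 34

34


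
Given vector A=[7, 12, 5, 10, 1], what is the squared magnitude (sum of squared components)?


|A|^2 = sum of squared components
A[0]^2 = 7^2 = 49
A[1]^2 = 12^2 = 144
A[2]^2 = 5^2 = 25
A[3]^2 = 10^2 = 100
A[4]^2 = 1^2 = 1
Sum = 49 + 144 + 25 + 100 + 1 = 319

319


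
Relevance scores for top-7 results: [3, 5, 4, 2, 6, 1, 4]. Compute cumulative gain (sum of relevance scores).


Cumulative Gain = sum of relevance scores
Position 1: rel=3, running sum=3
Position 2: rel=5, running sum=8
Position 3: rel=4, running sum=12
Position 4: rel=2, running sum=14
Position 5: rel=6, running sum=20
Position 6: rel=1, running sum=21
Position 7: rel=4, running sum=25
CG = 25

25


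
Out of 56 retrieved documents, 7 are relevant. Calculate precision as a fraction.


Precision = relevant_retrieved / total_retrieved
= 7 / 56
= 7 / (7 + 49)
= 1/8

1/8


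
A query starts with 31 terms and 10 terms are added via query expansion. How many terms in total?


Original terms: 31
Expansion terms: 10
Total = 31 + 10 = 41

41


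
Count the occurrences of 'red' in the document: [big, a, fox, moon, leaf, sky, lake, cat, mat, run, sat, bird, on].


Document has 13 words
Scanning for 'red':
Term not found in document
Count = 0

0


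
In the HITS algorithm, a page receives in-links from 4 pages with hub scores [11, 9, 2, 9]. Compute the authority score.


Authority = sum of hub scores of in-linkers
In-link 1: hub score = 11
In-link 2: hub score = 9
In-link 3: hub score = 2
In-link 4: hub score = 9
Authority = 11 + 9 + 2 + 9 = 31

31


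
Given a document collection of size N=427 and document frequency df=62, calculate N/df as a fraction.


IDF ratio = N / df
= 427 / 62
= 427/62

427/62


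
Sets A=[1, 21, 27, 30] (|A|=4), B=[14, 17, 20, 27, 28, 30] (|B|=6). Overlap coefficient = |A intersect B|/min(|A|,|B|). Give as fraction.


A intersect B = [27, 30]
|A intersect B| = 2
min(|A|, |B|) = min(4, 6) = 4
Overlap = 2 / 4 = 1/2

1/2


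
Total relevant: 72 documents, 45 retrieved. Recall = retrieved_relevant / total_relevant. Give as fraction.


Recall = retrieved_relevant / total_relevant
= 45 / 72
= 45 / (45 + 27)
= 5/8

5/8


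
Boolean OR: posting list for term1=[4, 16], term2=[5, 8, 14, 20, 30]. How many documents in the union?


Boolean OR: find union of posting lists
term1 docs: [4, 16]
term2 docs: [5, 8, 14, 20, 30]
Union: [4, 5, 8, 14, 16, 20, 30]
|union| = 7

7


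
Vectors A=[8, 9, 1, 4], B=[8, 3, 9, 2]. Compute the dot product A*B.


Dot product = sum of element-wise products
A[0]*B[0] = 8*8 = 64
A[1]*B[1] = 9*3 = 27
A[2]*B[2] = 1*9 = 9
A[3]*B[3] = 4*2 = 8
Sum = 64 + 27 + 9 + 8 = 108

108


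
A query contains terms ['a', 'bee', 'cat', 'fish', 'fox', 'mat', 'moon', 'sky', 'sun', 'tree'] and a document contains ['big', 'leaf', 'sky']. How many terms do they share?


Query terms: ['a', 'bee', 'cat', 'fish', 'fox', 'mat', 'moon', 'sky', 'sun', 'tree']
Document terms: ['big', 'leaf', 'sky']
Common terms: ['sky']
Overlap count = 1

1


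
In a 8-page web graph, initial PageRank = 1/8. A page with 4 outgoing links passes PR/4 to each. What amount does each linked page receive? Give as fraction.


Initial PR = 1/8 = 1/8
Outlinks = 4
Contribution per link = PR / outlinks
= 1/8 / 4
= 1/32

1/32


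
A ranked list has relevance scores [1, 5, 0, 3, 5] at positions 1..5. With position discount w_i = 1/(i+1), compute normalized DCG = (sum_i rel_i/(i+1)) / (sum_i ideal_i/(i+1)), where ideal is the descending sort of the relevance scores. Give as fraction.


Position discount weights w_i = 1/(i+1) for i=1..5:
Weights = [1/2, 1/3, 1/4, 1/5, 1/6]
Actual relevance: [1, 5, 0, 3, 5]
DCG = 1/2 + 5/3 + 0/4 + 3/5 + 5/6 = 18/5
Ideal relevance (sorted desc): [5, 5, 3, 1, 0]
Ideal DCG = 5/2 + 5/3 + 3/4 + 1/5 + 0/6 = 307/60
nDCG = DCG / ideal_DCG = 18/5 / 307/60 = 216/307

216/307


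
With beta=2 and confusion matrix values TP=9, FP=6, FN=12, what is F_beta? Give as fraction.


P = TP/(TP+FP) = 9/15 = 3/5
R = TP/(TP+FN) = 9/21 = 3/7
beta^2 = 2^2 = 4
(1 + beta^2) = 5
Numerator = (1+beta^2)*P*R = 9/7
Denominator = beta^2*P + R = 12/5 + 3/7 = 99/35
F_beta = 5/11

5/11


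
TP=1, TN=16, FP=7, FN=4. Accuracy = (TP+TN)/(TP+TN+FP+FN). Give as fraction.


Accuracy = (TP + TN) / (TP + TN + FP + FN)
TP + TN = 1 + 16 = 17
Total = 1 + 16 + 7 + 4 = 28
Accuracy = 17 / 28 = 17/28

17/28


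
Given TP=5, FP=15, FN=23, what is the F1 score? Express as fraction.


F1 = 2 * P * R / (P + R)
P = TP/(TP+FP) = 5/20 = 1/4
R = TP/(TP+FN) = 5/28 = 5/28
2 * P * R = 2 * 1/4 * 5/28 = 5/56
P + R = 1/4 + 5/28 = 3/7
F1 = 5/56 / 3/7 = 5/24

5/24


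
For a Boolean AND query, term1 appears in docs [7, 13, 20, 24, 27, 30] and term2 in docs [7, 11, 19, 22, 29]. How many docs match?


Boolean AND: find intersection of posting lists
term1 docs: [7, 13, 20, 24, 27, 30]
term2 docs: [7, 11, 19, 22, 29]
Intersection: [7]
|intersection| = 1

1


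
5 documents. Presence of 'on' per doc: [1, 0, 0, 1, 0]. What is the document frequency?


Checking each document for 'on':
Doc 1: present
Doc 2: absent
Doc 3: absent
Doc 4: present
Doc 5: absent
df = sum of presences = 1 + 0 + 0 + 1 + 0 = 2

2


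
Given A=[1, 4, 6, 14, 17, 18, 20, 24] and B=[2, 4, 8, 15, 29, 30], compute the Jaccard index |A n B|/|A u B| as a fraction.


A intersect B = [4]
|A intersect B| = 1
A union B = [1, 2, 4, 6, 8, 14, 15, 17, 18, 20, 24, 29, 30]
|A union B| = 13
Jaccard = 1/13 = 1/13

1/13


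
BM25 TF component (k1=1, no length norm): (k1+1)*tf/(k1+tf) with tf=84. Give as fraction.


BM25 TF component = (k1+1)*tf / (k1+tf)
k1 = 1, tf = 84
Numerator = (1+1)*84 = 168
Denominator = 1 + 84 = 85
= 168/85 = 168/85

168/85


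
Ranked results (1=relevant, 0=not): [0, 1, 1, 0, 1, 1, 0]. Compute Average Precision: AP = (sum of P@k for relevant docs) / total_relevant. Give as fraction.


Computing P@k for each relevant position:
Position 1: not relevant
Position 2: relevant, P@2 = 1/2 = 1/2
Position 3: relevant, P@3 = 2/3 = 2/3
Position 4: not relevant
Position 5: relevant, P@5 = 3/5 = 3/5
Position 6: relevant, P@6 = 4/6 = 2/3
Position 7: not relevant
Sum of P@k = 1/2 + 2/3 + 3/5 + 2/3 = 73/30
AP = 73/30 / 4 = 73/120

73/120


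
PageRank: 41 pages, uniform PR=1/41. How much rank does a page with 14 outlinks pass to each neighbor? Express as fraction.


Initial PR = 1/41 = 1/41
Outlinks = 14
Contribution per link = PR / outlinks
= 1/41 / 14
= 1/574

1/574


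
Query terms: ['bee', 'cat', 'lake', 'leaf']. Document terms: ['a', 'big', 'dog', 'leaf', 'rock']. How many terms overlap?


Query terms: ['bee', 'cat', 'lake', 'leaf']
Document terms: ['a', 'big', 'dog', 'leaf', 'rock']
Common terms: ['leaf']
Overlap count = 1

1


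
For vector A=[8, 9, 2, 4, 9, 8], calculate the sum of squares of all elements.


|A|^2 = sum of squared components
A[0]^2 = 8^2 = 64
A[1]^2 = 9^2 = 81
A[2]^2 = 2^2 = 4
A[3]^2 = 4^2 = 16
A[4]^2 = 9^2 = 81
A[5]^2 = 8^2 = 64
Sum = 64 + 81 + 4 + 16 + 81 + 64 = 310

310


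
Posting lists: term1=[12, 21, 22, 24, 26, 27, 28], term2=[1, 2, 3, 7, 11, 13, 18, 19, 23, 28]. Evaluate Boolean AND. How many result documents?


Boolean AND: find intersection of posting lists
term1 docs: [12, 21, 22, 24, 26, 27, 28]
term2 docs: [1, 2, 3, 7, 11, 13, 18, 19, 23, 28]
Intersection: [28]
|intersection| = 1

1


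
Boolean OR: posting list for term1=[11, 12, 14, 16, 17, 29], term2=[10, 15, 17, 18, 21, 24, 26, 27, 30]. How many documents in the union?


Boolean OR: find union of posting lists
term1 docs: [11, 12, 14, 16, 17, 29]
term2 docs: [10, 15, 17, 18, 21, 24, 26, 27, 30]
Union: [10, 11, 12, 14, 15, 16, 17, 18, 21, 24, 26, 27, 29, 30]
|union| = 14

14


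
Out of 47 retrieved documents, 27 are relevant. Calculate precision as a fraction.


Precision = relevant_retrieved / total_retrieved
= 27 / 47
= 27 / (27 + 20)
= 27/47

27/47


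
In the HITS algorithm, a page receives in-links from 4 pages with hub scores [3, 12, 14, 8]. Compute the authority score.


Authority = sum of hub scores of in-linkers
In-link 1: hub score = 3
In-link 2: hub score = 12
In-link 3: hub score = 14
In-link 4: hub score = 8
Authority = 3 + 12 + 14 + 8 = 37

37


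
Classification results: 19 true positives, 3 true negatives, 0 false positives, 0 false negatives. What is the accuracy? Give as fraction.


Accuracy = (TP + TN) / (TP + TN + FP + FN)
TP + TN = 19 + 3 = 22
Total = 19 + 3 + 0 + 0 = 22
Accuracy = 22 / 22 = 1

1


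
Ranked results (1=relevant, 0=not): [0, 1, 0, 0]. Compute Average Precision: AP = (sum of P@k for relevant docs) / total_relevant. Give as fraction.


Computing P@k for each relevant position:
Position 1: not relevant
Position 2: relevant, P@2 = 1/2 = 1/2
Position 3: not relevant
Position 4: not relevant
Sum of P@k = 1/2 = 1/2
AP = 1/2 / 1 = 1/2

1/2


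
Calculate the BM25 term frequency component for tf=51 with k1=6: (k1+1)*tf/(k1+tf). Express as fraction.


BM25 TF component = (k1+1)*tf / (k1+tf)
k1 = 6, tf = 51
Numerator = (6+1)*51 = 357
Denominator = 6 + 51 = 57
= 357/57 = 119/19

119/19


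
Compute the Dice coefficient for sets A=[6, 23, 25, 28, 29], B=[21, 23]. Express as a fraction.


A intersect B = [23]
|A intersect B| = 1
|A| = 5, |B| = 2
Dice = 2*1 / (5+2)
= 2 / 7 = 2/7

2/7


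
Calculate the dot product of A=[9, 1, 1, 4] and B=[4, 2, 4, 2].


Dot product = sum of element-wise products
A[0]*B[0] = 9*4 = 36
A[1]*B[1] = 1*2 = 2
A[2]*B[2] = 1*4 = 4
A[3]*B[3] = 4*2 = 8
Sum = 36 + 2 + 4 + 8 = 50

50


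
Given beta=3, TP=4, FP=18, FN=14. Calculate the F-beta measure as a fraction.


P = TP/(TP+FP) = 4/22 = 2/11
R = TP/(TP+FN) = 4/18 = 2/9
beta^2 = 3^2 = 9
(1 + beta^2) = 10
Numerator = (1+beta^2)*P*R = 40/99
Denominator = beta^2*P + R = 18/11 + 2/9 = 184/99
F_beta = 5/23

5/23


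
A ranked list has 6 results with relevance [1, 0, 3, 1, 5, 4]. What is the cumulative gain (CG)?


Cumulative Gain = sum of relevance scores
Position 1: rel=1, running sum=1
Position 2: rel=0, running sum=1
Position 3: rel=3, running sum=4
Position 4: rel=1, running sum=5
Position 5: rel=5, running sum=10
Position 6: rel=4, running sum=14
CG = 14

14


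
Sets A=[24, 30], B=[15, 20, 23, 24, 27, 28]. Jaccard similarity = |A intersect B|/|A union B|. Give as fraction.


A intersect B = [24]
|A intersect B| = 1
A union B = [15, 20, 23, 24, 27, 28, 30]
|A union B| = 7
Jaccard = 1/7 = 1/7

1/7


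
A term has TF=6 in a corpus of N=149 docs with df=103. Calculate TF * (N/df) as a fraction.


TF * (N/df)
= 6 * (149/103)
= 6 * 149/103
= 894/103

894/103


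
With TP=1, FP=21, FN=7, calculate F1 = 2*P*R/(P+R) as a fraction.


F1 = 2 * P * R / (P + R)
P = TP/(TP+FP) = 1/22 = 1/22
R = TP/(TP+FN) = 1/8 = 1/8
2 * P * R = 2 * 1/22 * 1/8 = 1/88
P + R = 1/22 + 1/8 = 15/88
F1 = 1/88 / 15/88 = 1/15

1/15


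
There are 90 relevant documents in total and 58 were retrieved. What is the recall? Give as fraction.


Recall = retrieved_relevant / total_relevant
= 58 / 90
= 58 / (58 + 32)
= 29/45

29/45


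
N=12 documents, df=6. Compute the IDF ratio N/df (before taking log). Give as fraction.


IDF ratio = N / df
= 12 / 6
= 2

2


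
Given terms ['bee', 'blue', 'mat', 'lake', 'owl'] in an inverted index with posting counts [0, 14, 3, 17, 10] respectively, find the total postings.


Summing posting list sizes:
'bee': 0 postings
'blue': 14 postings
'mat': 3 postings
'lake': 17 postings
'owl': 10 postings
Total = 0 + 14 + 3 + 17 + 10 = 44

44


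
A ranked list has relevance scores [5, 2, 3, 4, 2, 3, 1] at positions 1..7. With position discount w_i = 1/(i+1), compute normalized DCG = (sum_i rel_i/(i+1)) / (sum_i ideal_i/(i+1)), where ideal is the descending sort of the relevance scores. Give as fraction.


Position discount weights w_i = 1/(i+1) for i=1..7:
Weights = [1/2, 1/3, 1/4, 1/5, 1/6, 1/7, 1/8]
Actual relevance: [5, 2, 3, 4, 2, 3, 1]
DCG = 5/2 + 2/3 + 3/4 + 4/5 + 2/6 + 3/7 + 1/8 = 1569/280
Ideal relevance (sorted desc): [5, 4, 3, 3, 2, 2, 1]
Ideal DCG = 5/2 + 4/3 + 3/4 + 3/5 + 2/6 + 2/7 + 1/8 = 4979/840
nDCG = DCG / ideal_DCG = 1569/280 / 4979/840 = 4707/4979

4707/4979


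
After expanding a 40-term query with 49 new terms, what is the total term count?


Original terms: 40
Expansion terms: 49
Total = 40 + 49 = 89

89


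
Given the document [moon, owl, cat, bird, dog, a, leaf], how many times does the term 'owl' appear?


Document has 7 words
Scanning for 'owl':
Found at positions: [1]
Count = 1

1


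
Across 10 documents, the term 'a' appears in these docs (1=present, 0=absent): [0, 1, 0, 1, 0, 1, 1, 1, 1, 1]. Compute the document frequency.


Checking each document for 'a':
Doc 1: absent
Doc 2: present
Doc 3: absent
Doc 4: present
Doc 5: absent
Doc 6: present
Doc 7: present
Doc 8: present
Doc 9: present
Doc 10: present
df = sum of presences = 0 + 1 + 0 + 1 + 0 + 1 + 1 + 1 + 1 + 1 = 7

7


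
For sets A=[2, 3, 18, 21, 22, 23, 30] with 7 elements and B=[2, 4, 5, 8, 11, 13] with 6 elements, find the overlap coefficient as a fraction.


A intersect B = [2]
|A intersect B| = 1
min(|A|, |B|) = min(7, 6) = 6
Overlap = 1 / 6 = 1/6

1/6


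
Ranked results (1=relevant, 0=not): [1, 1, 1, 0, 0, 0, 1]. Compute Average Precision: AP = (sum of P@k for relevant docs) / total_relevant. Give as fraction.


Computing P@k for each relevant position:
Position 1: relevant, P@1 = 1/1 = 1
Position 2: relevant, P@2 = 2/2 = 1
Position 3: relevant, P@3 = 3/3 = 1
Position 4: not relevant
Position 5: not relevant
Position 6: not relevant
Position 7: relevant, P@7 = 4/7 = 4/7
Sum of P@k = 1 + 1 + 1 + 4/7 = 25/7
AP = 25/7 / 4 = 25/28

25/28


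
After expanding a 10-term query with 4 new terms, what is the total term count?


Original terms: 10
Expansion terms: 4
Total = 10 + 4 = 14

14


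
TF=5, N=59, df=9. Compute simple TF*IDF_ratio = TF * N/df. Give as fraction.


TF * (N/df)
= 5 * (59/9)
= 5 * 59/9
= 295/9

295/9


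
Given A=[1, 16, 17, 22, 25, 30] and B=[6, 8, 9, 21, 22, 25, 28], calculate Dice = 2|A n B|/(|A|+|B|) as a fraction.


A intersect B = [22, 25]
|A intersect B| = 2
|A| = 6, |B| = 7
Dice = 2*2 / (6+7)
= 4 / 13 = 4/13

4/13


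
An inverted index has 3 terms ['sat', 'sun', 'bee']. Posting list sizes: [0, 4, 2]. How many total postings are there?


Summing posting list sizes:
'sat': 0 postings
'sun': 4 postings
'bee': 2 postings
Total = 0 + 4 + 2 = 6

6


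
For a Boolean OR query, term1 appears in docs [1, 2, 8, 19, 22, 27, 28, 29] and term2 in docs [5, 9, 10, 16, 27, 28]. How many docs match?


Boolean OR: find union of posting lists
term1 docs: [1, 2, 8, 19, 22, 27, 28, 29]
term2 docs: [5, 9, 10, 16, 27, 28]
Union: [1, 2, 5, 8, 9, 10, 16, 19, 22, 27, 28, 29]
|union| = 12

12


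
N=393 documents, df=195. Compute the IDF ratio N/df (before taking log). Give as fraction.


IDF ratio = N / df
= 393 / 195
= 131/65

131/65


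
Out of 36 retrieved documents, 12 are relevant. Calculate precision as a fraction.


Precision = relevant_retrieved / total_retrieved
= 12 / 36
= 12 / (12 + 24)
= 1/3

1/3


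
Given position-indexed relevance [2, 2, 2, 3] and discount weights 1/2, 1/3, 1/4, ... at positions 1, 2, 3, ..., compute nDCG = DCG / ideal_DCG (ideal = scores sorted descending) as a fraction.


Position discount weights w_i = 1/(i+1) for i=1..4:
Weights = [1/2, 1/3, 1/4, 1/5]
Actual relevance: [2, 2, 2, 3]
DCG = 2/2 + 2/3 + 2/4 + 3/5 = 83/30
Ideal relevance (sorted desc): [3, 2, 2, 2]
Ideal DCG = 3/2 + 2/3 + 2/4 + 2/5 = 46/15
nDCG = DCG / ideal_DCG = 83/30 / 46/15 = 83/92

83/92


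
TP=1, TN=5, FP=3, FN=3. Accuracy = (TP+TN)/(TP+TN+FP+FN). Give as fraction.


Accuracy = (TP + TN) / (TP + TN + FP + FN)
TP + TN = 1 + 5 = 6
Total = 1 + 5 + 3 + 3 = 12
Accuracy = 6 / 12 = 1/2

1/2


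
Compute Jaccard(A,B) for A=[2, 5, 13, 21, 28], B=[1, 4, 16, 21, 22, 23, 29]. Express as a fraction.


A intersect B = [21]
|A intersect B| = 1
A union B = [1, 2, 4, 5, 13, 16, 21, 22, 23, 28, 29]
|A union B| = 11
Jaccard = 1/11 = 1/11

1/11


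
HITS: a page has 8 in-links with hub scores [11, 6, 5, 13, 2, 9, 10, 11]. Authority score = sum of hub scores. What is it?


Authority = sum of hub scores of in-linkers
In-link 1: hub score = 11
In-link 2: hub score = 6
In-link 3: hub score = 5
In-link 4: hub score = 13
In-link 5: hub score = 2
In-link 6: hub score = 9
In-link 7: hub score = 10
In-link 8: hub score = 11
Authority = 11 + 6 + 5 + 13 + 2 + 9 + 10 + 11 = 67

67


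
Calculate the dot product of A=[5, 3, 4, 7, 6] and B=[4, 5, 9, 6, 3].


Dot product = sum of element-wise products
A[0]*B[0] = 5*4 = 20
A[1]*B[1] = 3*5 = 15
A[2]*B[2] = 4*9 = 36
A[3]*B[3] = 7*6 = 42
A[4]*B[4] = 6*3 = 18
Sum = 20 + 15 + 36 + 42 + 18 = 131

131


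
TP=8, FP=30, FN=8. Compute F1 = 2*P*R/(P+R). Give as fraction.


F1 = 2 * P * R / (P + R)
P = TP/(TP+FP) = 8/38 = 4/19
R = TP/(TP+FN) = 8/16 = 1/2
2 * P * R = 2 * 4/19 * 1/2 = 4/19
P + R = 4/19 + 1/2 = 27/38
F1 = 4/19 / 27/38 = 8/27

8/27


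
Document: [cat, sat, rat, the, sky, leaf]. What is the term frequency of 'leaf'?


Document has 6 words
Scanning for 'leaf':
Found at positions: [5]
Count = 1

1


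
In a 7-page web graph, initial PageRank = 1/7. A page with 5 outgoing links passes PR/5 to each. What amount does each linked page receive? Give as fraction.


Initial PR = 1/7 = 1/7
Outlinks = 5
Contribution per link = PR / outlinks
= 1/7 / 5
= 1/35

1/35


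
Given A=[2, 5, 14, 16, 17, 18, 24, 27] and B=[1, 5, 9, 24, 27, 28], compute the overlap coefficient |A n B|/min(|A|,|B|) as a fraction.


A intersect B = [5, 24, 27]
|A intersect B| = 3
min(|A|, |B|) = min(8, 6) = 6
Overlap = 3 / 6 = 1/2

1/2


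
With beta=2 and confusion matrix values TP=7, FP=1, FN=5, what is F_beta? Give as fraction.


P = TP/(TP+FP) = 7/8 = 7/8
R = TP/(TP+FN) = 7/12 = 7/12
beta^2 = 2^2 = 4
(1 + beta^2) = 5
Numerator = (1+beta^2)*P*R = 245/96
Denominator = beta^2*P + R = 7/2 + 7/12 = 49/12
F_beta = 5/8

5/8


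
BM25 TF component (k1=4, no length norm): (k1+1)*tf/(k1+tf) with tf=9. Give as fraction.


BM25 TF component = (k1+1)*tf / (k1+tf)
k1 = 4, tf = 9
Numerator = (4+1)*9 = 45
Denominator = 4 + 9 = 13
= 45/13 = 45/13

45/13


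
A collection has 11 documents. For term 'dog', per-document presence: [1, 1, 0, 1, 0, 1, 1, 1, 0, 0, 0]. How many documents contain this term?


Checking each document for 'dog':
Doc 1: present
Doc 2: present
Doc 3: absent
Doc 4: present
Doc 5: absent
Doc 6: present
Doc 7: present
Doc 8: present
Doc 9: absent
Doc 10: absent
Doc 11: absent
df = sum of presences = 1 + 1 + 0 + 1 + 0 + 1 + 1 + 1 + 0 + 0 + 0 = 6

6


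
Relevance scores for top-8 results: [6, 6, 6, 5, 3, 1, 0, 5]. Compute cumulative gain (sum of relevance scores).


Cumulative Gain = sum of relevance scores
Position 1: rel=6, running sum=6
Position 2: rel=6, running sum=12
Position 3: rel=6, running sum=18
Position 4: rel=5, running sum=23
Position 5: rel=3, running sum=26
Position 6: rel=1, running sum=27
Position 7: rel=0, running sum=27
Position 8: rel=5, running sum=32
CG = 32

32


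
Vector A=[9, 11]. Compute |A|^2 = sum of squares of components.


|A|^2 = sum of squared components
A[0]^2 = 9^2 = 81
A[1]^2 = 11^2 = 121
Sum = 81 + 121 = 202

202


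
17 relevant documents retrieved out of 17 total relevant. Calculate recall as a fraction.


Recall = retrieved_relevant / total_relevant
= 17 / 17
= 17 / (17 + 0)
= 1

1


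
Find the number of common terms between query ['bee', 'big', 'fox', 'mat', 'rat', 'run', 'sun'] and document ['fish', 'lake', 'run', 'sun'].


Query terms: ['bee', 'big', 'fox', 'mat', 'rat', 'run', 'sun']
Document terms: ['fish', 'lake', 'run', 'sun']
Common terms: ['run', 'sun']
Overlap count = 2

2


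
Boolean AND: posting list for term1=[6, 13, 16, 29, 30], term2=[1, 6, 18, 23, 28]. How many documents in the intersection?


Boolean AND: find intersection of posting lists
term1 docs: [6, 13, 16, 29, 30]
term2 docs: [1, 6, 18, 23, 28]
Intersection: [6]
|intersection| = 1

1


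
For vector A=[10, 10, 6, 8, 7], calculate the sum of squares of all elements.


|A|^2 = sum of squared components
A[0]^2 = 10^2 = 100
A[1]^2 = 10^2 = 100
A[2]^2 = 6^2 = 36
A[3]^2 = 8^2 = 64
A[4]^2 = 7^2 = 49
Sum = 100 + 100 + 36 + 64 + 49 = 349

349


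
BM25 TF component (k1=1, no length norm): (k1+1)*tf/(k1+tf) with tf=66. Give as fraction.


BM25 TF component = (k1+1)*tf / (k1+tf)
k1 = 1, tf = 66
Numerator = (1+1)*66 = 132
Denominator = 1 + 66 = 67
= 132/67 = 132/67

132/67


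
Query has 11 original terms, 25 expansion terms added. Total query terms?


Original terms: 11
Expansion terms: 25
Total = 11 + 25 = 36

36


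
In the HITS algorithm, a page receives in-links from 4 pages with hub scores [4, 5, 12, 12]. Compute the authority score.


Authority = sum of hub scores of in-linkers
In-link 1: hub score = 4
In-link 2: hub score = 5
In-link 3: hub score = 12
In-link 4: hub score = 12
Authority = 4 + 5 + 12 + 12 = 33

33


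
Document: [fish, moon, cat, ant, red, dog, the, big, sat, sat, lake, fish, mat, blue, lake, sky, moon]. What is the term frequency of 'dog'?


Document has 17 words
Scanning for 'dog':
Found at positions: [5]
Count = 1

1


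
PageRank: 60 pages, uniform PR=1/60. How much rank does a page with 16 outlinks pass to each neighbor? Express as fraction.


Initial PR = 1/60 = 1/60
Outlinks = 16
Contribution per link = PR / outlinks
= 1/60 / 16
= 1/960

1/960


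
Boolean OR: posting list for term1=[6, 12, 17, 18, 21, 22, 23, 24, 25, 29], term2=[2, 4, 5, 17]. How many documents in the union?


Boolean OR: find union of posting lists
term1 docs: [6, 12, 17, 18, 21, 22, 23, 24, 25, 29]
term2 docs: [2, 4, 5, 17]
Union: [2, 4, 5, 6, 12, 17, 18, 21, 22, 23, 24, 25, 29]
|union| = 13

13


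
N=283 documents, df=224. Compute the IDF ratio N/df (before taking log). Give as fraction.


IDF ratio = N / df
= 283 / 224
= 283/224

283/224


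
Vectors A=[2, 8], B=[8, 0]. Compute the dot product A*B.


Dot product = sum of element-wise products
A[0]*B[0] = 2*8 = 16
A[1]*B[1] = 8*0 = 0
Sum = 16 + 0 = 16

16


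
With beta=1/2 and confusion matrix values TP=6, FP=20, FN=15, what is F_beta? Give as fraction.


P = TP/(TP+FP) = 6/26 = 3/13
R = TP/(TP+FN) = 6/21 = 2/7
beta^2 = 1/2^2 = 1/4
(1 + beta^2) = 5/4
Numerator = (1+beta^2)*P*R = 15/182
Denominator = beta^2*P + R = 3/52 + 2/7 = 125/364
F_beta = 6/25

6/25


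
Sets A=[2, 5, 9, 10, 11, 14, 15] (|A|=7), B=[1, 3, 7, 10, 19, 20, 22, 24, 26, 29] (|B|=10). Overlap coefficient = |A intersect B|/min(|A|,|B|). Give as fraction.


A intersect B = [10]
|A intersect B| = 1
min(|A|, |B|) = min(7, 10) = 7
Overlap = 1 / 7 = 1/7

1/7


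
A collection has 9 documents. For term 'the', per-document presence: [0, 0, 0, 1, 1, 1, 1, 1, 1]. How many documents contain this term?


Checking each document for 'the':
Doc 1: absent
Doc 2: absent
Doc 3: absent
Doc 4: present
Doc 5: present
Doc 6: present
Doc 7: present
Doc 8: present
Doc 9: present
df = sum of presences = 0 + 0 + 0 + 1 + 1 + 1 + 1 + 1 + 1 = 6

6


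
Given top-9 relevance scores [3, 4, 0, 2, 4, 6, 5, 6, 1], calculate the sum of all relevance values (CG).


Cumulative Gain = sum of relevance scores
Position 1: rel=3, running sum=3
Position 2: rel=4, running sum=7
Position 3: rel=0, running sum=7
Position 4: rel=2, running sum=9
Position 5: rel=4, running sum=13
Position 6: rel=6, running sum=19
Position 7: rel=5, running sum=24
Position 8: rel=6, running sum=30
Position 9: rel=1, running sum=31
CG = 31

31


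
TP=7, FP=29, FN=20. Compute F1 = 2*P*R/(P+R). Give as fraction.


F1 = 2 * P * R / (P + R)
P = TP/(TP+FP) = 7/36 = 7/36
R = TP/(TP+FN) = 7/27 = 7/27
2 * P * R = 2 * 7/36 * 7/27 = 49/486
P + R = 7/36 + 7/27 = 49/108
F1 = 49/486 / 49/108 = 2/9

2/9


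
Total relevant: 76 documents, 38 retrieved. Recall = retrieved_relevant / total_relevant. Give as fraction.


Recall = retrieved_relevant / total_relevant
= 38 / 76
= 38 / (38 + 38)
= 1/2

1/2


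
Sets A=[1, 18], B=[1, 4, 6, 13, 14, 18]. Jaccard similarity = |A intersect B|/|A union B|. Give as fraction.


A intersect B = [1, 18]
|A intersect B| = 2
A union B = [1, 4, 6, 13, 14, 18]
|A union B| = 6
Jaccard = 2/6 = 1/3

1/3


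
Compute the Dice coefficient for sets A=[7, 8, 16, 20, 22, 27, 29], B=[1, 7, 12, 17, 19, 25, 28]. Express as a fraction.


A intersect B = [7]
|A intersect B| = 1
|A| = 7, |B| = 7
Dice = 2*1 / (7+7)
= 2 / 14 = 1/7

1/7


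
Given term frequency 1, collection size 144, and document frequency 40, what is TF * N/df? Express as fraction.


TF * (N/df)
= 1 * (144/40)
= 1 * 18/5
= 18/5

18/5


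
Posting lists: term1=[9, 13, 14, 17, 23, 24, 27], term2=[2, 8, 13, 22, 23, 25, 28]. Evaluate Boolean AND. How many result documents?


Boolean AND: find intersection of posting lists
term1 docs: [9, 13, 14, 17, 23, 24, 27]
term2 docs: [2, 8, 13, 22, 23, 25, 28]
Intersection: [13, 23]
|intersection| = 2

2


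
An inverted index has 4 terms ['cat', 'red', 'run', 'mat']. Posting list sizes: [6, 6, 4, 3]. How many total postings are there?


Summing posting list sizes:
'cat': 6 postings
'red': 6 postings
'run': 4 postings
'mat': 3 postings
Total = 6 + 6 + 4 + 3 = 19

19


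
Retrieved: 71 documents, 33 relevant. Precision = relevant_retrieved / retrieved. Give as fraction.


Precision = relevant_retrieved / total_retrieved
= 33 / 71
= 33 / (33 + 38)
= 33/71

33/71


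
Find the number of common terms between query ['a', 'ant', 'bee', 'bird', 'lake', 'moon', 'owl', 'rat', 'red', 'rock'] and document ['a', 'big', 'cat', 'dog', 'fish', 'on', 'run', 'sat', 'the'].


Query terms: ['a', 'ant', 'bee', 'bird', 'lake', 'moon', 'owl', 'rat', 'red', 'rock']
Document terms: ['a', 'big', 'cat', 'dog', 'fish', 'on', 'run', 'sat', 'the']
Common terms: ['a']
Overlap count = 1

1


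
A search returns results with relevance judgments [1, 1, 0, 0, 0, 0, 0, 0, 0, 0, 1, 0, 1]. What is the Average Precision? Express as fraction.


Computing P@k for each relevant position:
Position 1: relevant, P@1 = 1/1 = 1
Position 2: relevant, P@2 = 2/2 = 1
Position 3: not relevant
Position 4: not relevant
Position 5: not relevant
Position 6: not relevant
Position 7: not relevant
Position 8: not relevant
Position 9: not relevant
Position 10: not relevant
Position 11: relevant, P@11 = 3/11 = 3/11
Position 12: not relevant
Position 13: relevant, P@13 = 4/13 = 4/13
Sum of P@k = 1 + 1 + 3/11 + 4/13 = 369/143
AP = 369/143 / 4 = 369/572

369/572


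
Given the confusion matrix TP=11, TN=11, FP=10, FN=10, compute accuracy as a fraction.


Accuracy = (TP + TN) / (TP + TN + FP + FN)
TP + TN = 11 + 11 = 22
Total = 11 + 11 + 10 + 10 = 42
Accuracy = 22 / 42 = 11/21

11/21


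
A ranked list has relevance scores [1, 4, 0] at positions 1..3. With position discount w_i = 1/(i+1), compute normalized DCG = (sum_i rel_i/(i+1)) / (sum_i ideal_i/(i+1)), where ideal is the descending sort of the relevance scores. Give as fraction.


Position discount weights w_i = 1/(i+1) for i=1..3:
Weights = [1/2, 1/3, 1/4]
Actual relevance: [1, 4, 0]
DCG = 1/2 + 4/3 + 0/4 = 11/6
Ideal relevance (sorted desc): [4, 1, 0]
Ideal DCG = 4/2 + 1/3 + 0/4 = 7/3
nDCG = DCG / ideal_DCG = 11/6 / 7/3 = 11/14

11/14


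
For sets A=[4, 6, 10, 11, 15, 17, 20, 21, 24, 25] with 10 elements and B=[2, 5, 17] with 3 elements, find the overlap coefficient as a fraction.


A intersect B = [17]
|A intersect B| = 1
min(|A|, |B|) = min(10, 3) = 3
Overlap = 1 / 3 = 1/3

1/3


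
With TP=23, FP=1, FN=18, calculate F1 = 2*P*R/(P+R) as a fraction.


F1 = 2 * P * R / (P + R)
P = TP/(TP+FP) = 23/24 = 23/24
R = TP/(TP+FN) = 23/41 = 23/41
2 * P * R = 2 * 23/24 * 23/41 = 529/492
P + R = 23/24 + 23/41 = 1495/984
F1 = 529/492 / 1495/984 = 46/65

46/65
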